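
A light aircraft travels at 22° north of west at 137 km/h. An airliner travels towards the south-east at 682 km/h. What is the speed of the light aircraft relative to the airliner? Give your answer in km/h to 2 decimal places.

Taking east as x and north as y: light aircraft velocity = (-127.024, 51.321) km/h; airliner velocity = (482.247, -482.247) km/h.
Velocity of light aircraft relative to airliner = (-127.024, 51.321) − (482.247, -482.247) = (-609.271, 533.568) km/h.
Magnitude = |(-609.271, 533.568)| = 809.880 km/h.

809.88 km/h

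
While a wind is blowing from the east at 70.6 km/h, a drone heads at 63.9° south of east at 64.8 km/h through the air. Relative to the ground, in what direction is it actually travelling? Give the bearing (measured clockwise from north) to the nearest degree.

216°

Taking east as x and north as y: velocity relative to the air = (28.508, -58.192) km/h; the air relative to ground = (-70.600, 0.000) km/h.
Velocity relative to ground = (28.508, -58.192) + (-70.600, 0.000) = (-42.092, -58.192) km/h.
Bearing = atan2(-42.09, -58.19) = 215.88° clockwise from north.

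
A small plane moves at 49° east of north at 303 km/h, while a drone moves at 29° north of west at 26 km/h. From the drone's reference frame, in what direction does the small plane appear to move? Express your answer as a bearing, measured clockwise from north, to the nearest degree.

Taking east as x and north as y: small plane velocity = (228.677, 198.786) km/h; drone velocity = (-22.740, 12.605) km/h.
Velocity of small plane relative to drone = (228.677, 198.786) − (-22.740, 12.605) = (251.417, 186.181) km/h.
Bearing = atan2(251.42, 186.18) = 53.48° clockwise from north.

053°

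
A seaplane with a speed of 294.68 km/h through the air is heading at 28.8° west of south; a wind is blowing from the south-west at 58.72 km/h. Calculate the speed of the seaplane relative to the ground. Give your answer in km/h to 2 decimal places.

238.85 km/h

Taking east as x and north as y: velocity relative to the air = (-141.963, -258.230) km/h; the air relative to ground = (41.521, 41.521) km/h.
Velocity relative to ground = (-141.963, -258.230) + (41.521, 41.521) = (-100.442, -216.709) km/h.
Speed = |(-100.442, -216.709)| = 238.854 km/h.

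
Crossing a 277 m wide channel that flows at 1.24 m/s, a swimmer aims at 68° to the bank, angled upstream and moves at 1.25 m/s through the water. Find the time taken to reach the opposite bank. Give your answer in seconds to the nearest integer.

239 s

The component of the swimmer's velocity perpendicular to the bank is 1.25 × sin 68° = 1.159 m/s.
Only the cross-stream component determines the crossing time; the current contributes nothing perpendicular to the bank.
Time = 277 / 1.159 = 239.003 s.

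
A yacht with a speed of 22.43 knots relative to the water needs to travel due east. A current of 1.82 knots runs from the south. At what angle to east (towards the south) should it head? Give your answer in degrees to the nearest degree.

5°

The current pushes perpendicular to the desired track; the heading must have a component into the current equal to 1.82 knots: 22.43 sin θ = 1.82.
sin θ = 0.0811, so θ = 4.654°.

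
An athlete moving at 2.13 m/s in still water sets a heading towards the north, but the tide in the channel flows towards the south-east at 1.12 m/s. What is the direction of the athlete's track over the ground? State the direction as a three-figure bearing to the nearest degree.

031°

Taking east as x and north as y: velocity relative to the water = (0.000, 2.130) m/s; the water relative to ground = (0.792, -0.792) m/s.
Velocity relative to ground = (0.000, 2.130) + (0.792, -0.792) = (0.792, 1.338) m/s.
Bearing = atan2(0.79, 1.34) = 30.62° clockwise from north.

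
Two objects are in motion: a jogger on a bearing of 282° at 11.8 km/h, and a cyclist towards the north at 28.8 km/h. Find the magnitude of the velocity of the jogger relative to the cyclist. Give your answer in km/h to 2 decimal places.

Taking east as x and north as y: jogger velocity = (-11.542, 2.453) km/h; cyclist velocity = (0.000, 28.800) km/h.
Velocity of jogger relative to cyclist = (-11.542, 2.453) − (0.000, 28.800) = (-11.542, -26.347) km/h.
Magnitude = |(-11.542, -26.347)| = 28.764 km/h.

28.76 km/h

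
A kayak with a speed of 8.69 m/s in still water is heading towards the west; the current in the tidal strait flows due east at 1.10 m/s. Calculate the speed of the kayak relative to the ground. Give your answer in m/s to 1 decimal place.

Taking east as x and north as y: velocity relative to the water = (-8.690, 0.000) m/s; the water relative to ground = (1.100, 0.000) m/s.
Velocity relative to ground = (-8.690, 0.000) + (1.100, 0.000) = (-7.590, 0.000) m/s.
Speed = |(-7.590, 0.000)| = 7.590 m/s.

7.6 m/s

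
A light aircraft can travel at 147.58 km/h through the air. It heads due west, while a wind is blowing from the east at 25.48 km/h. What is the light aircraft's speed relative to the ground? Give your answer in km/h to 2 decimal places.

173.06 km/h

Taking east as x and north as y: velocity relative to the air = (-147.580, 0.000) km/h; the air relative to ground = (-25.480, 0.000) km/h.
Velocity relative to ground = (-147.580, 0.000) + (-25.480, 0.000) = (-173.060, 0.000) km/h.
Speed = |(-173.060, 0.000)| = 173.060 km/h.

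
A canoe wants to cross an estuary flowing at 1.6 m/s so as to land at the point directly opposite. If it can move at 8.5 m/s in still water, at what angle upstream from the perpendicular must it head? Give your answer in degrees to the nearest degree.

To cancel the current, the upstream component of the canoe's velocity must equal the flow: 8.5 sin θ = 1.6.
sin θ = 1.6 / 8.5 = 0.1882.
θ = arcsin(0.1882) = 10.850°.

11°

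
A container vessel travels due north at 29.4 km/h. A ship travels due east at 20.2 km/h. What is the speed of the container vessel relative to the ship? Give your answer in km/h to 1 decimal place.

35.7 km/h

Taking east as x and north as y: container vessel velocity = (0.000, 29.400) km/h; ship velocity = (20.200, 0.000) km/h.
Velocity of container vessel relative to ship = (0.000, 29.400) − (20.200, 0.000) = (-20.200, 29.400) km/h.
Magnitude = |(-20.200, 29.400)| = 35.671 km/h.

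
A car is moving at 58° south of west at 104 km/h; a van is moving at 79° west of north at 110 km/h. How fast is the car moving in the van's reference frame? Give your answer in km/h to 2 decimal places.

Taking east as x and north as y: car velocity = (-55.112, -88.197) km/h; van velocity = (-107.979, 20.989) km/h.
Velocity of car relative to van = (-55.112, -88.197) − (-107.979, 20.989) = (52.867, -109.186) km/h.
Magnitude = |(52.867, -109.186)| = 121.312 km/h.

121.31 km/h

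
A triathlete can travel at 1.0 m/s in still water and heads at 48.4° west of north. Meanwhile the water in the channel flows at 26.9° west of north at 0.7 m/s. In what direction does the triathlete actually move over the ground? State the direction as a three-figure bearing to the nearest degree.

Taking east as x and north as y: velocity relative to the water = (-0.748, 0.664) m/s; the water relative to ground = (-0.317, 0.624) m/s.
Velocity relative to ground = (-0.748, 0.664) + (-0.317, 0.624) = (-1.065, 1.288) m/s.
Bearing = atan2(-1.06, 1.29) = 320.43° clockwise from north.

320°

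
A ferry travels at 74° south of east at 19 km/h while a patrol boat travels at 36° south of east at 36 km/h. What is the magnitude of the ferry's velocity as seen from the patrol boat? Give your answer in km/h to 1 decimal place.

24.1 km/h

Taking east as x and north as y: ferry velocity = (5.237, -18.264) km/h; patrol boat velocity = (29.125, -21.160) km/h.
Velocity of ferry relative to patrol boat = (5.237, -18.264) − (29.125, -21.160) = (-23.888, 2.896) km/h.
Magnitude = |(-23.888, 2.896)| = 24.062 km/h.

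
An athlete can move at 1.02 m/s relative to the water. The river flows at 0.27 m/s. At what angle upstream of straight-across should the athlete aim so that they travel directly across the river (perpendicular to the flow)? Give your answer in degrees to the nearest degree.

15°

To cancel the current, the upstream component of the athlete's velocity must equal the flow: 1.02 sin θ = 0.27.
sin θ = 0.27 / 1.02 = 0.2647.
θ = arcsin(0.2647) = 15.349°.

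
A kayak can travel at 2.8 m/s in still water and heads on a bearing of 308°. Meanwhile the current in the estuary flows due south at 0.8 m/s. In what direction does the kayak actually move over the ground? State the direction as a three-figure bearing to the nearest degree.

293°

Taking east as x and north as y: velocity relative to the water = (-2.206, 1.724) m/s; the water relative to ground = (0.000, -0.800) m/s.
Velocity relative to ground = (-2.206, 1.724) + (0.000, -0.800) = (-2.206, 0.924) m/s.
Bearing = atan2(-2.21, 0.92) = 292.72° clockwise from north.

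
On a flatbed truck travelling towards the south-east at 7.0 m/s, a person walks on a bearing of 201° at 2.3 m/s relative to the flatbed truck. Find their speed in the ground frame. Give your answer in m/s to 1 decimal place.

Taking east as x and north as y: flatbed truck velocity = (4.950, -4.950) m/s; person velocity relative to flatbed truck = (-0.824, -2.147) m/s.
Velocity relative to ground = (4.950, -4.950) + (-0.824, -2.147) = (4.126, -7.097) m/s.
Speed = |(4.126, -7.097)| = 8.209 m/s.

8.2 m/s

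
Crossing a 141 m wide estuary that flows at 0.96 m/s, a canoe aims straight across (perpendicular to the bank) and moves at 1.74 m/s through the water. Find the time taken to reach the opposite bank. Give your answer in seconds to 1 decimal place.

The component of the canoe's velocity perpendicular to the bank is 1.74 m/s.
The flow acts along the bank and has no component across it.
Time = 141 / 1.740 = 81.034 s.

81.0 s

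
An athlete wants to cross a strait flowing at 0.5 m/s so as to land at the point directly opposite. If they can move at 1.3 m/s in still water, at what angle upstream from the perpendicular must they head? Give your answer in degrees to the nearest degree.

23°

To cancel the current, the upstream component of the athlete's velocity must equal the flow: 1.3 sin θ = 0.5.
sin θ = 0.5 / 1.3 = 0.3846.
θ = arcsin(0.3846) = 22.620°.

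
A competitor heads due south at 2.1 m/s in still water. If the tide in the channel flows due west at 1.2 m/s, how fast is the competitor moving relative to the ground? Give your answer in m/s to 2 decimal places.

2.42 m/s

Taking east as x and north as y: velocity relative to the water = (0.000, -2.100) m/s; the water relative to ground = (-1.200, 0.000) m/s.
Velocity relative to ground = (0.000, -2.100) + (-1.200, 0.000) = (-1.200, -2.100) m/s.
Speed = |(-1.200, -2.100)| = 2.419 m/s.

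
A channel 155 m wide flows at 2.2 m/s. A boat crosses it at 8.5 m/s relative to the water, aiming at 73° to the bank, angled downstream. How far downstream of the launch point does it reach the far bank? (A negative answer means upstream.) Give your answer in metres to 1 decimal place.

Perpendicular speed = 8.129 m/s; crossing time = 155 / 8.129 = 19.068 s.
Net downstream speed = 4.685 m/s.
Drift = 4.685 × 19.068 = 89.339 m (downstream).

89.3 m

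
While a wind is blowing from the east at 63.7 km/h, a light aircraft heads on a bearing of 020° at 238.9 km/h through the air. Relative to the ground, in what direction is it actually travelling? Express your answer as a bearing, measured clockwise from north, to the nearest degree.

Taking east as x and north as y: velocity relative to the air = (81.709, 224.493) km/h; the air relative to ground = (-63.700, 0.000) km/h.
Velocity relative to ground = (81.709, 224.493) + (-63.700, 0.000) = (18.009, 224.493) km/h.
Bearing = atan2(18.01, 224.49) = 4.59° clockwise from north.

005°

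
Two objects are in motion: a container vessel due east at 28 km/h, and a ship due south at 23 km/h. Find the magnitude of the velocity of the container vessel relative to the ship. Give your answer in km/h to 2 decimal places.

Taking east as x and north as y: container vessel velocity = (28.000, 0.000) km/h; ship velocity = (0.000, -23.000) km/h.
Velocity of container vessel relative to ship = (28.000, 0.000) − (0.000, -23.000) = (28.000, 23.000) km/h.
Magnitude = |(28.000, 23.000)| = 36.235 km/h.

36.24 km/h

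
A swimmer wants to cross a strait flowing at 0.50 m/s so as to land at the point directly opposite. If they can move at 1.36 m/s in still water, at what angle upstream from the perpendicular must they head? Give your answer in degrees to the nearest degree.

22°

To cancel the current, the upstream component of the swimmer's velocity must equal the flow: 1.36 sin θ = 0.50.
sin θ = 0.50 / 1.36 = 0.3676.
θ = arcsin(0.3676) = 21.571°.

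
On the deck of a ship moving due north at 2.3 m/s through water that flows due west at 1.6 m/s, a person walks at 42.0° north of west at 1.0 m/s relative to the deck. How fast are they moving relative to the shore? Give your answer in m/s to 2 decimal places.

3.78 m/s

In east/north components (m/s): person relative to ship = (-0.743, 0.669); ship relative to water = (0.000, 2.300); water relative to ground = (-1.600, 0.000).
Sum = (-2.343, 2.969) m/s.
Speed = |(-2.343, 2.969)| = 3.782 m/s.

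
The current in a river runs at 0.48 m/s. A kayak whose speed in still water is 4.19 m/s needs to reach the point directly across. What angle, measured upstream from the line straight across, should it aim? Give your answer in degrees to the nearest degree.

To cancel the current, the upstream component of the kayak's velocity must equal the flow: 4.19 sin θ = 0.48.
sin θ = 0.48 / 4.19 = 0.1146.
θ = arcsin(0.1146) = 6.578°.

7°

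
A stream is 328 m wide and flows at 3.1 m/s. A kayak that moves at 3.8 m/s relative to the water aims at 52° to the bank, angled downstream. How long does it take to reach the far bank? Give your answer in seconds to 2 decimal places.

109.54 s

The component of the kayak's velocity perpendicular to the bank is 3.8 × sin 52° = 2.994 m/s.
The current is parallel to the bank, so it does not affect the crossing time.
Time = 328 / 2.994 = 109.536 s.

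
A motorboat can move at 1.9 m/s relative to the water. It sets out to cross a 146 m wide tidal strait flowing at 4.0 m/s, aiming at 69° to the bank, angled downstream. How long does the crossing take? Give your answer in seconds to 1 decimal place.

82.3 s

The component of the motorboat's velocity perpendicular to the bank is 1.9 × sin 69° = 1.774 m/s.
The current is parallel to the bank, so it does not affect the crossing time.
Time = 146 / 1.774 = 82.309 s.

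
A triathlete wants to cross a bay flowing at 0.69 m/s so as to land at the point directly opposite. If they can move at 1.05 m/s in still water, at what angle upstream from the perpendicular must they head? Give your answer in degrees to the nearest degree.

To cancel the current, the upstream component of the triathlete's velocity must equal the flow: 1.05 sin θ = 0.69.
sin θ = 0.69 / 1.05 = 0.6571.
θ = arcsin(0.6571) = 41.082°.

41°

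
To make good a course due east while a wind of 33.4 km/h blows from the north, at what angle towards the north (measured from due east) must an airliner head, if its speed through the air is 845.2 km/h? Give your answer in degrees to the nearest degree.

The wind pushes perpendicular to the desired track; the heading must have a component into the wind equal to 33.4 km/h: 845.2 sin θ = 33.4.
sin θ = 0.0395, so θ = 2.265°.

2°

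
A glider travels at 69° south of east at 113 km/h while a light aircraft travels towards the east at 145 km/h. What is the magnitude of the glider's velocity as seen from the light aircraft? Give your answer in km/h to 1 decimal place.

148.5 km/h

Taking east as x and north as y: glider velocity = (40.496, -105.495) km/h; light aircraft velocity = (145.000, 0.000) km/h.
Velocity of glider relative to light aircraft = (40.496, -105.495) − (145.000, 0.000) = (-104.504, -105.495) km/h.
Magnitude = |(-104.504, -105.495)| = 148.493 km/h.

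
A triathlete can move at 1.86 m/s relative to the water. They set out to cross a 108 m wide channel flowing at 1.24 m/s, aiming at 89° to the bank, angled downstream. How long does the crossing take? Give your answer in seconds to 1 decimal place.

The component of the triathlete's velocity perpendicular to the bank is 1.86 × sin 89° = 1.860 m/s.
The current is parallel to the bank, so it does not affect the crossing time.
Time = 108 / 1.860 = 58.073 s.

58.1 s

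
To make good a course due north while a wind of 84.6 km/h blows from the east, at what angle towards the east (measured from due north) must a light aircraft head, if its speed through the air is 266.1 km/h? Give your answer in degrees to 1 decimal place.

The wind pushes perpendicular to the desired track; the heading must have a component into the wind equal to 84.6 km/h: 266.1 sin θ = 84.6.
sin θ = 0.3179, so θ = 18.538°.

18.5°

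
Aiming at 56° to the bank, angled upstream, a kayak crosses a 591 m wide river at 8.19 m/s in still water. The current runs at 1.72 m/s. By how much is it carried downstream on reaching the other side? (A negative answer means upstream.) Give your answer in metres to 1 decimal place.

Perpendicular speed = 6.790 m/s; crossing time = 591 / 6.790 = 87.042 s.
Net downstream speed = -2.860 m/s.
Drift = -2.860 × 87.042 = -248.922 m (upstream).

-248.9 m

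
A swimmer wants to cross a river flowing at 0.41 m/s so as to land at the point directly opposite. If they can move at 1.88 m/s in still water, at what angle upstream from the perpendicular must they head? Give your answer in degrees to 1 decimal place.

12.6°

To cancel the current, the upstream component of the swimmer's velocity must equal the flow: 1.88 sin θ = 0.41.
sin θ = 0.41 / 1.88 = 0.2181.
θ = arcsin(0.2181) = 12.597°.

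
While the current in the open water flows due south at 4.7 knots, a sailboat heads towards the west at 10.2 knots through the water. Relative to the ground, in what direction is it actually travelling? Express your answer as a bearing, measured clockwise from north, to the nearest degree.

Taking east as x and north as y: velocity relative to the water = (-10.200, 0.000) knots; the water relative to ground = (0.000, -4.700) knots.
Velocity relative to ground = (-10.200, 0.000) + (0.000, -4.700) = (-10.200, -4.700) knots.
Bearing = atan2(-10.20, -4.70) = 245.26° clockwise from north.

245°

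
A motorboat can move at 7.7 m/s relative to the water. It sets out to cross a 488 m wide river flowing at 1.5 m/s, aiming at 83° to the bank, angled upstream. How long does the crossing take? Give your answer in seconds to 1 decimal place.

The component of the motorboat's velocity perpendicular to the bank is 7.7 × sin 83° = 7.643 m/s.
The flow acts along the bank and has no component across it.
Time = 488 / 7.643 = 63.853 s.

63.9 s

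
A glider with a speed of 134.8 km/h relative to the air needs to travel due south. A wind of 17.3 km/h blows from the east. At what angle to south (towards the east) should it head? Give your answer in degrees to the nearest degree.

The wind pushes perpendicular to the desired track; the heading must have a component into the wind equal to 17.3 km/h: 134.8 sin θ = 17.3.
sin θ = 0.1283, so θ = 7.374°.

7°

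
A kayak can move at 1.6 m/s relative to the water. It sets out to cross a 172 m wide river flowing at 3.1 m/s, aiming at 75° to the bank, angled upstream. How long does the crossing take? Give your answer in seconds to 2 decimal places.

The component of the kayak's velocity perpendicular to the bank is 1.6 × sin 75° = 1.545 m/s.
Only the cross-stream component determines the crossing time; the current contributes nothing perpendicular to the bank.
Time = 172 / 1.545 = 111.292 s.

111.29 s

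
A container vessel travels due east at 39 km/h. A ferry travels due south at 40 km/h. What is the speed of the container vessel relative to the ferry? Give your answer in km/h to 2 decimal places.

Taking east as x and north as y: container vessel velocity = (39.000, 0.000) km/h; ferry velocity = (0.000, -40.000) km/h.
Velocity of container vessel relative to ferry = (39.000, 0.000) − (0.000, -40.000) = (39.000, 40.000) km/h.
Magnitude = |(39.000, 40.000)| = 55.866 km/h.

55.87 km/h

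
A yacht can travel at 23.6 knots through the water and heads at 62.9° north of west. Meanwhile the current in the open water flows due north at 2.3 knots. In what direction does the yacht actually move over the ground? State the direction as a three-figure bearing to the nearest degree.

Taking east as x and north as y: velocity relative to the water = (-10.751, 21.009) knots; the water relative to ground = (0.000, 2.300) knots.
Velocity relative to ground = (-10.751, 21.009) + (0.000, 2.300) = (-10.751, 23.309) knots.
Bearing = atan2(-10.75, 23.31) = 335.24° clockwise from north.

335°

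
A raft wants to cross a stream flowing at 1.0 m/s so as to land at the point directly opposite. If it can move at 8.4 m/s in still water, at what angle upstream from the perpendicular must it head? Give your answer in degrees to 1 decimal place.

6.8°

To cancel the current, the upstream component of the raft's velocity must equal the flow: 8.4 sin θ = 1.0.
sin θ = 1.0 / 8.4 = 0.1190.
θ = arcsin(0.1190) = 6.837°.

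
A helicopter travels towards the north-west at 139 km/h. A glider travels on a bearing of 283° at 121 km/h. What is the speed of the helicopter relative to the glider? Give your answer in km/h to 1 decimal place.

73.7 km/h

Taking east as x and north as y: helicopter velocity = (-98.288, 98.288) km/h; glider velocity = (-117.899, 27.219) km/h.
Velocity of helicopter relative to glider = (-98.288, 98.288) − (-117.899, 27.219) = (19.611, 71.069) km/h.
Magnitude = |(19.611, 71.069)| = 73.725 km/h.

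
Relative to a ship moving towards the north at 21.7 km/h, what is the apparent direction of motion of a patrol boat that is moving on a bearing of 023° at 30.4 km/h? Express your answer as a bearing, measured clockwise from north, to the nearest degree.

062°

Taking east as x and north as y: patrol boat velocity = (11.878, 27.983) km/h; ship velocity = (0.000, 21.700) km/h.
Velocity of patrol boat relative to ship = (11.878, 27.983) − (0.000, 21.700) = (11.878, 6.283) km/h.
Bearing = atan2(11.88, 6.28) = 62.12° clockwise from north.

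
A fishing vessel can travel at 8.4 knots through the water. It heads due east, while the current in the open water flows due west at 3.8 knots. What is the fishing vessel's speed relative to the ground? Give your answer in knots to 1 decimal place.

Taking east as x and north as y: velocity relative to the water = (8.400, 0.000) knots; the water relative to ground = (-3.800, 0.000) knots.
Velocity relative to ground = (8.400, 0.000) + (-3.800, 0.000) = (4.600, 0.000) knots.
Speed = |(4.600, 0.000)| = 4.600 knots.

4.6 knots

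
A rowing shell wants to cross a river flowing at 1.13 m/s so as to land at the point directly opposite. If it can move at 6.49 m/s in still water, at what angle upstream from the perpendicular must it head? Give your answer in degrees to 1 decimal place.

10.0°

To cancel the current, the upstream component of the rowing shell's velocity must equal the flow: 6.49 sin θ = 1.13.
sin θ = 1.13 / 6.49 = 0.1741.
θ = arcsin(0.1741) = 10.027°.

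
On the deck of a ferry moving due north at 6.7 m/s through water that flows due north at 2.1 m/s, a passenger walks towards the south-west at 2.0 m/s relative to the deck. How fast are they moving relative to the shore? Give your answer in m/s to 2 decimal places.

7.52 m/s

In east/north components (m/s): passenger relative to ferry = (-1.414, -1.414); ferry relative to water = (0.000, 6.700); water relative to ground = (0.000, 2.100).
Sum = (-1.414, 7.386) m/s.
Speed = |(-1.414, 7.386)| = 7.520 m/s.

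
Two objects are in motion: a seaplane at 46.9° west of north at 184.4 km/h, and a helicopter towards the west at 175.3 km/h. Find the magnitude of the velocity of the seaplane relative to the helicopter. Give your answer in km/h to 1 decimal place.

Taking east as x and north as y: seaplane velocity = (-134.642, 125.996) km/h; helicopter velocity = (-175.300, 0.000) km/h.
Velocity of seaplane relative to helicopter = (-134.642, 125.996) − (-175.300, 0.000) = (40.658, 125.996) km/h.
Magnitude = |(40.658, 125.996)| = 132.393 km/h.

132.4 km/h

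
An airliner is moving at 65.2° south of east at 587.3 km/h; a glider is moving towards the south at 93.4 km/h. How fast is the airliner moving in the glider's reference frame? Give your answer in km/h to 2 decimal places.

504.04 km/h

Taking east as x and north as y: airliner velocity = (246.344, -533.138) km/h; glider velocity = (0.000, -93.400) km/h.
Velocity of airliner relative to glider = (246.344, -533.138) − (0.000, -93.400) = (246.344, -439.738) km/h.
Magnitude = |(246.344, -439.738)| = 504.038 km/h.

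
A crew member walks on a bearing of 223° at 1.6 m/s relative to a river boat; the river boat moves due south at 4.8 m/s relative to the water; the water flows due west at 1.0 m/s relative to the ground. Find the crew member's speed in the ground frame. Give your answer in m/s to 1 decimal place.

In east/north components (m/s): crew member relative to river boat = (-1.091, -1.170); river boat relative to water = (0.000, -4.800); water relative to ground = (-1.000, 0.000).
Sum = (-2.091, -5.970) m/s.
Speed = |(-2.091, -5.970)| = 6.326 m/s.

6.3 m/s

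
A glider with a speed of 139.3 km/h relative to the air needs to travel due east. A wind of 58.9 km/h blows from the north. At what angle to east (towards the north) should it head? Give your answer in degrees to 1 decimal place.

The wind pushes perpendicular to the desired track; the heading must have a component into the wind equal to 58.9 km/h: 139.3 sin θ = 58.9.
sin θ = 0.4228, so θ = 25.013°.

25.0°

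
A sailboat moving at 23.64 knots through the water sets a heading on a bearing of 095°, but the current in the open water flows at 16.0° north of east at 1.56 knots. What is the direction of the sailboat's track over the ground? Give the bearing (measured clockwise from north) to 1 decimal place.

Taking east as x and north as y: velocity relative to the water = (23.550, -2.060) knots; the water relative to ground = (1.500, 0.430) knots.
Velocity relative to ground = (23.550, -2.060) + (1.500, 0.430) = (25.050, -1.630) knots.
Bearing = atan2(25.05, -1.63) = 93.72° clockwise from north.

093.7°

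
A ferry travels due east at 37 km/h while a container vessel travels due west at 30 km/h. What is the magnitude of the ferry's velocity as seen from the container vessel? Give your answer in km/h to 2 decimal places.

67.00 km/h

Taking east as x and north as y: ferry velocity = (37.000, 0.000) km/h; container vessel velocity = (-30.000, 0.000) km/h.
Velocity of ferry relative to container vessel = (37.000, 0.000) − (-30.000, 0.000) = (67.000, 0.000) km/h.
Magnitude = |(67.000, 0.000)| = 67.000 km/h.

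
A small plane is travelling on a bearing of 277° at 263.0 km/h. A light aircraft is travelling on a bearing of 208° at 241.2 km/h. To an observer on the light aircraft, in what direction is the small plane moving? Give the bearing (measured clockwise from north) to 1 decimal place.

328.9°

Taking east as x and north as y: small plane velocity = (-261.040, 32.052) km/h; light aircraft velocity = (-113.237, -212.967) km/h.
Velocity of small plane relative to light aircraft = (-261.040, 32.052) − (-113.237, -212.967) = (-147.803, 245.019) km/h.
Bearing = atan2(-147.80, 245.02) = 328.90° clockwise from north.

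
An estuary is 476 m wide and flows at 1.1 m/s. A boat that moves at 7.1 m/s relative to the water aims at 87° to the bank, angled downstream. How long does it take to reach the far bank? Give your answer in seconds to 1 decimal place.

67.1 s

The component of the boat's velocity perpendicular to the bank is 7.1 × sin 87° = 7.090 m/s.
The flow acts along the bank and has no component across it.
Time = 476 / 7.090 = 67.134 s.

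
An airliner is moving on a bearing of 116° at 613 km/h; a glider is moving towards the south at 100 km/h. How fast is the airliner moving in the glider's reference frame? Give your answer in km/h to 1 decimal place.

576.2 km/h

Taking east as x and north as y: airliner velocity = (550.961, -268.722) km/h; glider velocity = (0.000, -100.000) km/h.
Velocity of airliner relative to glider = (550.961, -268.722) − (0.000, -100.000) = (550.961, -168.722) km/h.
Magnitude = |(550.961, -168.722)| = 576.216 km/h.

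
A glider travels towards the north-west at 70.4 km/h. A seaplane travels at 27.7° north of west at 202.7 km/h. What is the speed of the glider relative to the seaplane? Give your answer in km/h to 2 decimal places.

Taking east as x and north as y: glider velocity = (-49.780, 49.780) km/h; seaplane velocity = (-179.469, 94.223) km/h.
Velocity of glider relative to seaplane = (-49.780, 49.780) − (-179.469, 94.223) = (129.689, -44.443) km/h.
Magnitude = |(129.689, -44.443)| = 137.093 km/h.

137.09 km/h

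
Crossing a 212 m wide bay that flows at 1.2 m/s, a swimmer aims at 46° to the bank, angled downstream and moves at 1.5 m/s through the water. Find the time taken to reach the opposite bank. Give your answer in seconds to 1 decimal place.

The component of the swimmer's velocity perpendicular to the bank is 1.5 × sin 46° = 1.079 m/s.
Only the cross-stream component determines the crossing time; the current contributes nothing perpendicular to the bank.
Time = 212 / 1.079 = 196.476 s.

196.5 s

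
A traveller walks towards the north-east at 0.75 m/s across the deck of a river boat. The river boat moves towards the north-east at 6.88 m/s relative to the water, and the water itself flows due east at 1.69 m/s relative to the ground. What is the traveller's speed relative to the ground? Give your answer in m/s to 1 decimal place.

8.9 m/s

In east/north components (m/s): traveller relative to river boat = (0.530, 0.530); river boat relative to water = (4.865, 4.865); water relative to ground = (1.690, 0.000).
Sum = (7.085, 5.395) m/s.
Speed = |(7.085, 5.395)| = 8.906 m/s.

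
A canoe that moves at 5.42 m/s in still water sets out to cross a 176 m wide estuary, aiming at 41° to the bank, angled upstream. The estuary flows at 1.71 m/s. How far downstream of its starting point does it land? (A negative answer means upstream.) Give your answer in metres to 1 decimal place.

-117.8 m

Perpendicular speed = 3.556 m/s; crossing time = 176 / 3.556 = 49.496 s.
Net downstream speed = -2.381 m/s.
Drift = -2.381 × 49.496 = -117.827 m (upstream).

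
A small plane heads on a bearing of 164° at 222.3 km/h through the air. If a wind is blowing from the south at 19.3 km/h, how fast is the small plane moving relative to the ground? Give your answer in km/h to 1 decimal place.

Taking east as x and north as y: velocity relative to the air = (61.274, -213.688) km/h; the air relative to ground = (0.000, 19.300) km/h.
Velocity relative to ground = (61.274, -213.688) + (0.000, 19.300) = (61.274, -194.388) km/h.
Speed = |(61.274, -194.388)| = 203.817 km/h.

203.8 km/h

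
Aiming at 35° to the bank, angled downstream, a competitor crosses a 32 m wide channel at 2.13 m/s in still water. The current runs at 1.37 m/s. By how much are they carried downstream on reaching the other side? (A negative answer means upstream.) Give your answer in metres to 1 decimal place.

81.6 m

Perpendicular speed = 1.222 m/s; crossing time = 32 / 1.222 = 26.193 s.
Net downstream speed = 3.115 m/s.
Drift = 3.115 × 26.193 = 81.585 m (downstream).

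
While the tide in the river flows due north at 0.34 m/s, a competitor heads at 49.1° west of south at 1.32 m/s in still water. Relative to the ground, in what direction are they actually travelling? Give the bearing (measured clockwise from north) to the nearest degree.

Taking east as x and north as y: velocity relative to the water = (-0.998, -0.864) m/s; the water relative to ground = (0.000, 0.340) m/s.
Velocity relative to ground = (-0.998, -0.864) + (0.000, 0.340) = (-0.998, -0.524) m/s.
Bearing = atan2(-1.00, -0.52) = 242.28° clockwise from north.

242°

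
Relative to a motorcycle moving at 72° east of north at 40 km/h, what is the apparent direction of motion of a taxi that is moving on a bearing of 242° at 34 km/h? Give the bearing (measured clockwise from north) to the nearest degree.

Taking east as x and north as y: taxi velocity = (-30.020, -15.962) km/h; motorcycle velocity = (38.042, 12.361) km/h.
Velocity of taxi relative to motorcycle = (-30.020, -15.962) − (38.042, 12.361) = (-68.062, -28.323) km/h.
Bearing = atan2(-68.06, -28.32) = 247.41° clockwise from north.

247°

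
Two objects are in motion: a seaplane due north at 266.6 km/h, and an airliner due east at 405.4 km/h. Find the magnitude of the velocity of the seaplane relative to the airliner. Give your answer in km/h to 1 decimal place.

485.2 km/h

Taking east as x and north as y: seaplane velocity = (0.000, 266.600) km/h; airliner velocity = (405.400, 0.000) km/h.
Velocity of seaplane relative to airliner = (0.000, 266.600) − (405.400, 0.000) = (-405.400, 266.600) km/h.
Magnitude = |(-405.400, 266.600)| = 485.206 km/h.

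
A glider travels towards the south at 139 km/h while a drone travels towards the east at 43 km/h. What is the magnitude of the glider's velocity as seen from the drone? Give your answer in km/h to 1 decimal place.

Taking east as x and north as y: glider velocity = (0.000, -139.000) km/h; drone velocity = (43.000, 0.000) km/h.
Velocity of glider relative to drone = (0.000, -139.000) − (43.000, 0.000) = (-43.000, -139.000) km/h.
Magnitude = |(-43.000, -139.000)| = 145.499 km/h.

145.5 km/h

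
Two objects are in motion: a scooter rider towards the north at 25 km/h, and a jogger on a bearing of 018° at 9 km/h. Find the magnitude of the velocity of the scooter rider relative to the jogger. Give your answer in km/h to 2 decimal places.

16.67 km/h

Taking east as x and north as y: scooter rider velocity = (0.000, 25.000) km/h; jogger velocity = (2.781, 8.560) km/h.
Velocity of scooter rider relative to jogger = (0.000, 25.000) − (2.781, 8.560) = (-2.781, 16.440) km/h.
Magnitude = |(-2.781, 16.440)| = 16.674 km/h.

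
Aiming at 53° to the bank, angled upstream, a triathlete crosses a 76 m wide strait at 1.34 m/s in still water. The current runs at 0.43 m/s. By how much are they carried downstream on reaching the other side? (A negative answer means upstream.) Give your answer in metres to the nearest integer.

-27 m

Perpendicular speed = 1.070 m/s; crossing time = 76 / 1.070 = 71.017 s.
Net downstream speed = -0.376 m/s.
Drift = -0.376 × 71.017 = -26.733 m (upstream).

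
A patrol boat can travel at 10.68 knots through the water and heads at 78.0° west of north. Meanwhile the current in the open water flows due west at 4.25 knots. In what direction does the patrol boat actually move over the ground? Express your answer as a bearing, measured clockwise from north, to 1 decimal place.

278.6°

Taking east as x and north as y: velocity relative to the water = (-10.447, 2.220) knots; the water relative to ground = (-4.250, 0.000) knots.
Velocity relative to ground = (-10.447, 2.220) + (-4.250, 0.000) = (-14.697, 2.220) knots.
Bearing = atan2(-14.70, 2.22) = 278.59° clockwise from north.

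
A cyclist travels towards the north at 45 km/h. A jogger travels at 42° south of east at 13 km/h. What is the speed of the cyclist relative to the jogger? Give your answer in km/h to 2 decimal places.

Taking east as x and north as y: cyclist velocity = (0.000, 45.000) km/h; jogger velocity = (9.661, -8.699) km/h.
Velocity of cyclist relative to jogger = (0.000, 45.000) − (9.661, -8.699) = (-9.661, 53.699) km/h.
Magnitude = |(-9.661, 53.699)| = 54.561 km/h.

54.56 km/h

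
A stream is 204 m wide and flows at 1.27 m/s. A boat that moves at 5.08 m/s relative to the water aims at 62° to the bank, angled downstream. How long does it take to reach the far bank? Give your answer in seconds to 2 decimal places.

The component of the boat's velocity perpendicular to the bank is 5.08 × sin 62° = 4.485 m/s.
Only the cross-stream component determines the crossing time; the current contributes nothing perpendicular to the bank.
Time = 204 / 4.485 = 45.481 s.

45.48 s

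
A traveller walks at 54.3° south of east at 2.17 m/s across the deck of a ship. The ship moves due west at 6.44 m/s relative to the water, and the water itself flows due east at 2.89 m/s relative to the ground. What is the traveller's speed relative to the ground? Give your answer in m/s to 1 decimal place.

2.9 m/s

In east/north components (m/s): traveller relative to ship = (1.266, -1.762); ship relative to water = (-6.440, 0.000); water relative to ground = (2.890, 0.000).
Sum = (-2.284, -1.762) m/s.
Speed = |(-2.284, -1.762)| = 2.885 m/s.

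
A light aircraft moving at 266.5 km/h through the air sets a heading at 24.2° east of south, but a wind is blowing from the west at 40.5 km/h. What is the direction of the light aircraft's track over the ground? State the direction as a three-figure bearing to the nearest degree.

148°

Taking east as x and north as y: velocity relative to the air = (109.244, -243.080) km/h; the air relative to ground = (40.500, 0.000) km/h.
Velocity relative to ground = (109.244, -243.080) + (40.500, 0.000) = (149.744, -243.080) km/h.
Bearing = atan2(149.74, -243.08) = 148.37° clockwise from north.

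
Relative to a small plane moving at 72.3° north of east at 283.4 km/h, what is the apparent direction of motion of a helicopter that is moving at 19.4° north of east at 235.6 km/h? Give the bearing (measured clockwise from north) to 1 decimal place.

Taking east as x and north as y: helicopter velocity = (222.223, 78.257) km/h; small plane velocity = (86.163, 269.984) km/h.
Velocity of helicopter relative to small plane = (222.223, 78.257) − (86.163, 269.984) = (136.060, -191.727) km/h.
Bearing = atan2(136.06, -191.73) = 144.64° clockwise from north.

144.6°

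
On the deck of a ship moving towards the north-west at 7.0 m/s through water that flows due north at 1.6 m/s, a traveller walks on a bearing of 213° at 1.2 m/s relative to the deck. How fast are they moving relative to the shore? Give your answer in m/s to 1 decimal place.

In east/north components (m/s): traveller relative to ship = (-0.654, -1.006); ship relative to water = (-4.950, 4.950); water relative to ground = (0.000, 1.600).
Sum = (-5.603, 5.543) m/s.
Speed = |(-5.603, 5.543)| = 7.882 m/s.

7.9 m/s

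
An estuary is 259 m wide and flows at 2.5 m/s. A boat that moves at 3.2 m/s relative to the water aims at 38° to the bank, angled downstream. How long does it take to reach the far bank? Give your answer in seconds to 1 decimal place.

The component of the boat's velocity perpendicular to the bank is 3.2 × sin 38° = 1.970 m/s.
Only the cross-stream component determines the crossing time; the current contributes nothing perpendicular to the bank.
Time = 259 / 1.970 = 131.464 s.

131.5 s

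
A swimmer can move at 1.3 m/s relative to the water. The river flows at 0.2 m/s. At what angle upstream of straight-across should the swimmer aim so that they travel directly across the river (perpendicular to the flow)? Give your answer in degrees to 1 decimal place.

8.8°

To cancel the current, the upstream component of the swimmer's velocity must equal the flow: 1.3 sin θ = 0.2.
sin θ = 0.2 / 1.3 = 0.1538.
θ = arcsin(0.1538) = 8.850°.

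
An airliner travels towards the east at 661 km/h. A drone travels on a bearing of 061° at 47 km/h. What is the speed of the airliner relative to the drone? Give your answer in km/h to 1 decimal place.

620.3 km/h

Taking east as x and north as y: airliner velocity = (661.000, 0.000) km/h; drone velocity = (41.107, 22.786) km/h.
Velocity of airliner relative to drone = (661.000, 0.000) − (41.107, 22.786) = (619.893, -22.786) km/h.
Magnitude = |(619.893, -22.786)| = 620.312 km/h.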